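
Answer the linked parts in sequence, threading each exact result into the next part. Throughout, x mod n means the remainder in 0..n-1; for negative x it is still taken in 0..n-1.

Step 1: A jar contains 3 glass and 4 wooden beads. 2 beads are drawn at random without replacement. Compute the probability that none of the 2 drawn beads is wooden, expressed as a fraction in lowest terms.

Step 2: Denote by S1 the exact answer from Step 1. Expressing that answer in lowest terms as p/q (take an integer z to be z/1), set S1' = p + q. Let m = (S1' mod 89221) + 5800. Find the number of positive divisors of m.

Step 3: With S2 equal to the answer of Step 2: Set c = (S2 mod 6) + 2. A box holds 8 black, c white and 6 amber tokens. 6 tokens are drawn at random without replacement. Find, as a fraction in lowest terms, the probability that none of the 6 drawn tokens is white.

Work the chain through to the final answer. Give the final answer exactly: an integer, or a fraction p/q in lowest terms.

3/8

Step 1: total draws C(7,2) = 21; favorable C(3,2) = 3; P = 1/7; answer 1/7
Step 2: S1 = 1/7; threaded value p + q = 8; m = 5808; 5808 = 2^4 * 3 * 11^2; number of divisors = (4+1) * (1+1) * (2+1) = 30; answer 30
Step 3: S2 = 30; c = 2; total draws C(16,6) = 8008; favorable C(14,6) = 3003; P = 3/8; answer 3/8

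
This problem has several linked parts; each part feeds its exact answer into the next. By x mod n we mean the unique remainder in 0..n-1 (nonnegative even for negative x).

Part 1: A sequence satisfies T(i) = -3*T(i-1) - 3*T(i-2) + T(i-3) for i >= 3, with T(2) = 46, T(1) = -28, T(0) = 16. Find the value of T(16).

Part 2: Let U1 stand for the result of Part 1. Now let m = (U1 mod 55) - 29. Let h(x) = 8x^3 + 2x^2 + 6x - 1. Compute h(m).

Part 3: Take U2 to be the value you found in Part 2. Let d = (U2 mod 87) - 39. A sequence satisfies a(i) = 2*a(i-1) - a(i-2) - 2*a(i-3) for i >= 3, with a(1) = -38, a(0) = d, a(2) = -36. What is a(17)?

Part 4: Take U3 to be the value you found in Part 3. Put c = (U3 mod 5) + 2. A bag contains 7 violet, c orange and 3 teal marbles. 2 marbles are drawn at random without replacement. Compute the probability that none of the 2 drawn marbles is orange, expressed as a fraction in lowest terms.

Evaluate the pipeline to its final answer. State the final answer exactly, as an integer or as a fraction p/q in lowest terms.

15/26

Part 1: T(3) = -3*(46) - 3*(-28) + 1*(16) = -38; iterating: T(3)=-38, T(4)=-52, T(5)=316, T(6)=-830, T(7)=1490, T(8)=-1664, T(9)=-308, T(10)=7406, T(11)=-22958, T(12)=46348, T(13)=-62764, T(14)=26290, T(15)=155770, T(16)=-608944; answer -608944
Part 2: U1 = -608944; m = -13; 8*(-13)^3 + 2*(-13)^2 + 6*(-13)^1 - 1 = (-17576) + (338) + (-78) + (-1) = -17317; answer -17317
Part 3: U2 = -17317; d = 44; a(3) = 2*(-36) - 1*(-38) - 2*(44) = -122; iterating: a(3)=-122, a(4)=-132, a(5)=-70, a(6)=236, a(7)=806, a(8)=1516, a(9)=1754, a(10)=380, a(11)=-4026, a(12)=-11940, a(13)=-20614, a(14)=-21236, a(15)=2022, a(16)=66508, a(17)=173466; answer 173466
Part 4: U3 = 173466; c = 3; total draws C(13,2) = 78; favorable C(10,2) = 45; P = 15/26; answer 15/26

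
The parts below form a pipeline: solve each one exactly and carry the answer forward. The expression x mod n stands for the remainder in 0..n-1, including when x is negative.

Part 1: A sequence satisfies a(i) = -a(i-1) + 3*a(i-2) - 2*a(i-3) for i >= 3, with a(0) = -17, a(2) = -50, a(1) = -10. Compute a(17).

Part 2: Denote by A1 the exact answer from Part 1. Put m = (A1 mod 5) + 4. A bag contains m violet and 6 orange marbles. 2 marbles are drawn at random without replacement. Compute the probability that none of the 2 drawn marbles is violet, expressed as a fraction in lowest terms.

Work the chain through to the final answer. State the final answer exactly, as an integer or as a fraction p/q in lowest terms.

1/3

Part 1: a(3) = -1*(-50) + 3*(-10) - 2*(-17) = 54; iterating: a(3)=54, a(4)=-184, a(5)=446, a(6)=-1106, a(7)=2812, a(8)=-7022, a(9)=17670, a(10)=-44360, a(11)=111414, a(12)=-279834, a(13)=702796, a(14)=-1765126, a(15)=4433182, a(16)=-11134152, a(17)=27963950; answer 27963950
Part 2: A1 = 27963950; m = 4; total draws C(10,2) = 45; favorable C(6,2) = 15; P = 1/3; answer 1/3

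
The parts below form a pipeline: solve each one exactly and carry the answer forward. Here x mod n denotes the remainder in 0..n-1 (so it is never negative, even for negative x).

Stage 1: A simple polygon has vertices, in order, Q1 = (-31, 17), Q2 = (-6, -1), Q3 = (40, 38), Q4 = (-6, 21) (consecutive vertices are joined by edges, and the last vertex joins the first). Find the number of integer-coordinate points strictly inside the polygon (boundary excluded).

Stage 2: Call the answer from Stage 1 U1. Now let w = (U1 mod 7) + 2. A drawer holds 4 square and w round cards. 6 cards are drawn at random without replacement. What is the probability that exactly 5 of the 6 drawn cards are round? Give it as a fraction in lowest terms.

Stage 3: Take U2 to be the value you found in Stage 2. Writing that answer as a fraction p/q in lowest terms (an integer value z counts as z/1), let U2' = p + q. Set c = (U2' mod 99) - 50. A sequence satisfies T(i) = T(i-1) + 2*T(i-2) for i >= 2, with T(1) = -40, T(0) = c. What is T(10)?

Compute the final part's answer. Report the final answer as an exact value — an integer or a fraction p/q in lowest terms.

Stage 1: cross terms: (-31*-1 - -6*17)=133, (-6*38 - 40*-1)=-188, (40*21 - -6*38)=1068, (-6*17 - -31*21)=549; twice the area = |1562| = 1562; area = 781; boundary points = 1 + 1 + 1 + 1 = 4; strictly interior points = area - boundary/2 + 1 = 780; answer 780
Stage 2: U1 = 780; w = 5; total draws C(9,6) = 84; favorable C(5,5)*C(4,1) = 4; P = 1/21; answer 1/21
Stage 3: U2 = 1/21; threaded value p + q = 22; c = -28; T(2) = 1*(-40) + 2*(-28) = -96; iterating: T(2)=-96, T(3)=-176, T(4)=-368, T(5)=-720, T(6)=-1456, T(7)=-2896, T(8)=-5808, T(9)=-11600, T(10)=-23216; answer -23216

-23216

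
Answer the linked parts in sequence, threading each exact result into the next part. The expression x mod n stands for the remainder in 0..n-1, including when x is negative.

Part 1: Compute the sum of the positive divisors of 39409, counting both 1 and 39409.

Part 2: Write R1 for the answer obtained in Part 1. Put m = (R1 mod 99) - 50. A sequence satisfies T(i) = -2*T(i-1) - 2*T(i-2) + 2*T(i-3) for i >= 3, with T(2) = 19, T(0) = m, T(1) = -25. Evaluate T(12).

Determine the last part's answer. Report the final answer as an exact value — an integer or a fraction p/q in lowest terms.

Part 1: 39409 is prime, so its only divisors are 1 and 39409; sigma = 1 + 39409 = 39410; answer 39410
Part 2: R1 = 39410; m = -42; T(3) = -2*(19) - 2*(-25) + 2*(-42) = -72; iterating: T(3)=-72, T(4)=56, T(5)=70, T(6)=-396, T(7)=764, T(8)=-596, T(9)=-1128, T(10)=4976, T(11)=-8888, T(12)=5568; answer 5568

5568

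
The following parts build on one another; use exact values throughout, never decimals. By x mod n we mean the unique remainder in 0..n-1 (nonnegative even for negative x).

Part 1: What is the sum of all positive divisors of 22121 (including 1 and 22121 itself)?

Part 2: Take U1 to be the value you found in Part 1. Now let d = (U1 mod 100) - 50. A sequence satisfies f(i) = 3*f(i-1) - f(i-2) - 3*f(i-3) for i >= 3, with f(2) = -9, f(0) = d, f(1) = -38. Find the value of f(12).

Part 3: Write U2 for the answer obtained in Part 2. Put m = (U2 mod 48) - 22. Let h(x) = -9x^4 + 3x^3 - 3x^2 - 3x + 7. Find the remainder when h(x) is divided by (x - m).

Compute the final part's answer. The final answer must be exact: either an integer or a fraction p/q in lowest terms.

Part 1: 22121 = 11 * 2011; sigma = (1 + 11) * (1 + 2011) = 12 * 2012 = 24144; answer 24144
Part 2: U1 = 24144; d = -6; f(3) = 3*(-9) - 1*(-38) - 3*(-6) = 29; iterating: f(3)=29, f(4)=210, f(5)=628, f(6)=1587, f(7)=3503, f(8)=7038, f(9)=12850, f(10)=21003, f(11)=29045, f(12)=27582; answer 27582
Part 3: U2 = 27582; m = 8; remainder = value at the root: -9*(8)^4 + 3*(8)^3 - 3*(8)^2 - 3*(8)^1 + 7 = (-36864) + (1536) + (-192) + (-24) + (7) = -35537; answer -35537

-35537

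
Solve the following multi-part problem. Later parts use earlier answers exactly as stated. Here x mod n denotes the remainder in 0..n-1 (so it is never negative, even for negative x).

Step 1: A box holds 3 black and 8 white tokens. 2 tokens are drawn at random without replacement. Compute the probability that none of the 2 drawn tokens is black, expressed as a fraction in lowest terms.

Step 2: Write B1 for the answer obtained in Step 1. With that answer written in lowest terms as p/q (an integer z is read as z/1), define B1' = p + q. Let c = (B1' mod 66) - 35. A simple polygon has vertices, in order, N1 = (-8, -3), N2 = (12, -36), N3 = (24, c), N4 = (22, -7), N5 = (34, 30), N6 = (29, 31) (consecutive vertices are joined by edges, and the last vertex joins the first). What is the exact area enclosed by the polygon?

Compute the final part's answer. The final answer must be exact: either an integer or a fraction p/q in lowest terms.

2443/2

Step 1: total draws C(11,2) = 55; favorable C(8,2) = 28; P = 28/55; answer 28/55
Step 2: B1 = 28/55; threaded value p + q = 83; c = -18; cross terms: (-8*-36 - 12*-3)=324, (12*-18 - 24*-36)=648, (24*-7 - 22*-18)=228, (22*30 - 34*-7)=898, (34*31 - 29*30)=184, (29*-3 - -8*31)=161; twice the area = |2443| = 2443; area = 2443/2; answer 2443/2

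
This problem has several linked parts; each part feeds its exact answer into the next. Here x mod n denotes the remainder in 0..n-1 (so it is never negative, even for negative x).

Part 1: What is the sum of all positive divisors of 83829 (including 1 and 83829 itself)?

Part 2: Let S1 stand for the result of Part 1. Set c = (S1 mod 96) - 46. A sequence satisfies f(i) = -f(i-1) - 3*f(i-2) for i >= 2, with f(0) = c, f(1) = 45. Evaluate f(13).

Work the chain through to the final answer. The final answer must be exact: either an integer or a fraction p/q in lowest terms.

-33675

Part 1: 83829 = 3 * 27943; sigma = (1 + 3) * (1 + 27943) = 4 * 27944 = 111776; answer 111776
Part 2: S1 = 111776; c = -14; f(2) = -1*(45) - 3*(-14) = -3; iterating: f(2)=-3, f(3)=-132, f(4)=141, f(5)=255, f(6)=-678, f(7)=-87, f(8)=2121, f(9)=-1860, f(10)=-4503, f(11)=10083, f(12)=3426, f(13)=-33675; answer -33675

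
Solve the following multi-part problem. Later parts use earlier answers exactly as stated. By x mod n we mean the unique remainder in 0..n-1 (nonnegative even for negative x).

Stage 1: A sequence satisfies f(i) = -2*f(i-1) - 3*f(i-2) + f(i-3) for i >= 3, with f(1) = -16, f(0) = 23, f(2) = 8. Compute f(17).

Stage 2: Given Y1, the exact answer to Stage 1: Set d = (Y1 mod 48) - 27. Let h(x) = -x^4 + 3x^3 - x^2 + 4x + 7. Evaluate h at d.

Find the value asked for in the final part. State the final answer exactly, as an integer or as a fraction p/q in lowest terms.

Stage 1: f(3) = -2*(8) - 3*(-16) + 1*(23) = 55; iterating: f(3)=55, f(4)=-150, f(5)=143, f(6)=219, f(7)=-1017, f(8)=1520, f(9)=230, f(10)=-6037, f(11)=12904, f(12)=-7467, f(13)=-29815, f(14)=94935, f(15)=-107892, f(16)=-98836, f(17)=616283; answer 616283
Stage 2: Y1 = 616283; d = -16; -1*(-16)^4 + 3*(-16)^3 - 1*(-16)^2 + 4*(-16)^1 + 7 = (-65536) + (-12288) + (-256) + (-64) + (7) = -78137; answer -78137

-78137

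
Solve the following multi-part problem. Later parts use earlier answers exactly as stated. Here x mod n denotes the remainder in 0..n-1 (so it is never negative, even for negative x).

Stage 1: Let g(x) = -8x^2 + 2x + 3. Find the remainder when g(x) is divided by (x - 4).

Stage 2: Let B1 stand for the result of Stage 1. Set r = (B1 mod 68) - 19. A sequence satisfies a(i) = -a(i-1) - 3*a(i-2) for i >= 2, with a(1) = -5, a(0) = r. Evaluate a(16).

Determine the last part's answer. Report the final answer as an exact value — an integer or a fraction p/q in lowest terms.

19775

Stage 1: remainder = value at the root: -8*(4)^2 + 2*(4)^1 + 3 = (-128) + (8) + (3) = -117; answer -117
Stage 2: B1 = -117; r = 0; a(2) = -1*(-5) - 3*(0) = 5; iterating: a(2)=5, a(3)=10, a(4)=-25, a(5)=-5, a(6)=80, a(7)=-65, a(8)=-175, a(9)=370, a(10)=155, a(11)=-1265, a(12)=800, a(13)=2995, a(14)=-5395, a(15)=-3590, a(16)=19775; answer 19775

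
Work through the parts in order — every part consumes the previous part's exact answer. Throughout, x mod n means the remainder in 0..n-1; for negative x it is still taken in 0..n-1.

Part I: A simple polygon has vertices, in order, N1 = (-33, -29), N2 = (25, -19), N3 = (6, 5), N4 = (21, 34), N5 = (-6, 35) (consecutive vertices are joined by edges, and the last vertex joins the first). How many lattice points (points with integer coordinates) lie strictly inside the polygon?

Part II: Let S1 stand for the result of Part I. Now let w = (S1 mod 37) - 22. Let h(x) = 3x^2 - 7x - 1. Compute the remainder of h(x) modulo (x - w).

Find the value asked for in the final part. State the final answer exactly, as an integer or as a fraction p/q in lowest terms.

149

Part I: cross terms: (-33*-19 - 25*-29)=1352, (25*5 - 6*-19)=239, (6*34 - 21*5)=99, (21*35 - -6*34)=939, (-6*-29 - -33*35)=1329; twice the area = |3958| = 3958; area = 1979; boundary points = 2 + 1 + 1 + 1 + 1 = 6; strictly interior points = area - boundary/2 + 1 = 1977; answer 1977
Part II: S1 = 1977; w = -6; remainder = value at the root: 3*(-6)^2 - 7*(-6)^1 - 1 = (108) + (42) + (-1) = 149; answer 149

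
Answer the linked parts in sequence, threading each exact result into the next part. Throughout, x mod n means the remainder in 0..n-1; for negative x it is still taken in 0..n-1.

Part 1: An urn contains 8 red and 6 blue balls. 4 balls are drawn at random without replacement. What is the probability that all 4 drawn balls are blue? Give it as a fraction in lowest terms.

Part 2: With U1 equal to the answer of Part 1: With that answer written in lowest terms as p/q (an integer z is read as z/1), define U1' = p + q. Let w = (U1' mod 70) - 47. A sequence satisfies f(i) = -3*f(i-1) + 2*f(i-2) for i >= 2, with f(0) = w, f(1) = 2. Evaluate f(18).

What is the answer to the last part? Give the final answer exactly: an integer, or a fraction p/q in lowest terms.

Part 1: total draws C(14,4) = 1001; favorable C(6,4) = 15; P = 15/1001; answer 15/1001
Part 2: U1 = 15/1001; threaded value p + q = 1016; w = -11; f(2) = -3*(2) + 2*(-11) = -28; iterating: f(2)=-28, f(3)=88, f(4)=-320, f(5)=1136, f(6)=-4048, f(7)=14416, f(8)=-51344, f(9)=182864, f(10)=-651280, f(11)=2319568, f(12)=-8261264, f(13)=29422928, f(14)=-104791312, f(15)=373219792, f(16)=-1329242000, f(17)=4734165584, f(18)=-16860980752; answer -16860980752

-16860980752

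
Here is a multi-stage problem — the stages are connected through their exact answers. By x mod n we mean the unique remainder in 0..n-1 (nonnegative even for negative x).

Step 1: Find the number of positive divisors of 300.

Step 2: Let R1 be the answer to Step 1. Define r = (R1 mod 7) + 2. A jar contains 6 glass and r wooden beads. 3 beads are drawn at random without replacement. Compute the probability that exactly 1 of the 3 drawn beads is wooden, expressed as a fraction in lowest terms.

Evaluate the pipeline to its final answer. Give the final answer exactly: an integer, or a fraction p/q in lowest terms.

Step 1: 300 = 2^2 * 3 * 5^2; number of divisors = (2+1) * (1+1) * (2+1) = 18; answer 18
Step 2: R1 = 18; r = 6; total draws C(12,3) = 220; favorable C(6,1)*C(6,2) = 90; P = 9/22; answer 9/22

9/22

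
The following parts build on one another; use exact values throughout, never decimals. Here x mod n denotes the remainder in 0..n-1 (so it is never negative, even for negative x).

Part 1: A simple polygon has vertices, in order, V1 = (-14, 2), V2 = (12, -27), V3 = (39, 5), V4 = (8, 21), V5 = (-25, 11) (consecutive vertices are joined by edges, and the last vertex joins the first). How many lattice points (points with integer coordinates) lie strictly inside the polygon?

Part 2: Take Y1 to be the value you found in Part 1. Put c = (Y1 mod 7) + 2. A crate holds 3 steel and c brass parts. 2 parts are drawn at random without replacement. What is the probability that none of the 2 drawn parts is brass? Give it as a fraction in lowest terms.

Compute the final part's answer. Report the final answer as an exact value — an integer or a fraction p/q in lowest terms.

3/28

Part 1: cross terms: (-14*-27 - 12*2)=354, (12*5 - 39*-27)=1113, (39*21 - 8*5)=779, (8*11 - -25*21)=613, (-25*2 - -14*11)=104; twice the area = |2963| = 2963; area = 2963/2; boundary points = 1 + 1 + 1 + 1 + 1 = 5; strictly interior points = area - boundary/2 + 1 = 1480; answer 1480
Part 2: Y1 = 1480; c = 5; total draws C(8,2) = 28; favorable C(3,2) = 3; P = 3/28; answer 3/28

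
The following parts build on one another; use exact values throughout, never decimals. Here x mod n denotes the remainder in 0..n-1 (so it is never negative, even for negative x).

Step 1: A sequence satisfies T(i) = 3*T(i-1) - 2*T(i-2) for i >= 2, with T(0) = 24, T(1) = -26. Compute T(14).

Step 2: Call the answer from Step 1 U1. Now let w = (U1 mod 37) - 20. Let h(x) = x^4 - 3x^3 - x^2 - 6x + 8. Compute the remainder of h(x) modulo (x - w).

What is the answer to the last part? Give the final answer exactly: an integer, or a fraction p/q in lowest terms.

179

Step 1: T(2) = 3*(-26) - 2*(24) = -126; iterating: T(2)=-126, T(3)=-326, T(4)=-726, T(5)=-1526, T(6)=-3126, T(7)=-6326, T(8)=-12726, T(9)=-25526, T(10)=-51126, T(11)=-102326, T(12)=-204726, T(13)=-409526, T(14)=-819126; answer -819126
Step 2: U1 = -819126; w = -3; remainder = value at the root: 1*(-3)^4 - 3*(-3)^3 - 1*(-3)^2 - 6*(-3)^1 + 8 = (81) + (81) + (-9) + (18) + (8) = 179; answer 179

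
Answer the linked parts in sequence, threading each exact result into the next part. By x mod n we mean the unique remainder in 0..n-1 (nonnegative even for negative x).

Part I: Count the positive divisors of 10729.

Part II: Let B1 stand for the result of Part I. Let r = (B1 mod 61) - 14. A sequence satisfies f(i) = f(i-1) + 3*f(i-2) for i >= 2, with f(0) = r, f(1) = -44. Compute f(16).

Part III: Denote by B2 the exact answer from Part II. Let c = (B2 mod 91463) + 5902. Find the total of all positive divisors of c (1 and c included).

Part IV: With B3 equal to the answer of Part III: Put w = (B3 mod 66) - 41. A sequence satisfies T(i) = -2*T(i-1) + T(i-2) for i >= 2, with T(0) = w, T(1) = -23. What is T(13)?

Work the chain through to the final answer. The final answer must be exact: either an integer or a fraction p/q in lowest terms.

-367663

Part I: 10729 is prime, so its only divisors are 1 and 10729; count = 2; answer 2
Part II: B1 = 2; r = -12; f(2) = 1*(-44) + 3*(-12) = -80; iterating: f(2)=-80, f(3)=-212, f(4)=-452, f(5)=-1088, f(6)=-2444, f(7)=-5708, f(8)=-13040, f(9)=-30164, f(10)=-69284, f(11)=-159776, f(12)=-367628, f(13)=-846956, f(14)=-1949840, f(15)=-4490708, f(16)=-10340228; answer -10340228
Part III: B2 = -10340228; c = 92456; 92456 = 2^3 * 7 * 13 * 127; sigma = (1 + 2 + 4 + 8) * (1 + 7) * (1 + 13) * (1 + 127) = 15 * 8 * 14 * 128 = 215040; answer 215040
Part IV: B3 = 215040; w = -29; T(2) = -2*(-23) + 1*(-29) = 17; iterating: T(2)=17, T(3)=-57, T(4)=131, T(5)=-319, T(6)=769, T(7)=-1857, T(8)=4483, T(9)=-10823, T(10)=26129, T(11)=-63081, T(12)=152291, T(13)=-367663; answer -367663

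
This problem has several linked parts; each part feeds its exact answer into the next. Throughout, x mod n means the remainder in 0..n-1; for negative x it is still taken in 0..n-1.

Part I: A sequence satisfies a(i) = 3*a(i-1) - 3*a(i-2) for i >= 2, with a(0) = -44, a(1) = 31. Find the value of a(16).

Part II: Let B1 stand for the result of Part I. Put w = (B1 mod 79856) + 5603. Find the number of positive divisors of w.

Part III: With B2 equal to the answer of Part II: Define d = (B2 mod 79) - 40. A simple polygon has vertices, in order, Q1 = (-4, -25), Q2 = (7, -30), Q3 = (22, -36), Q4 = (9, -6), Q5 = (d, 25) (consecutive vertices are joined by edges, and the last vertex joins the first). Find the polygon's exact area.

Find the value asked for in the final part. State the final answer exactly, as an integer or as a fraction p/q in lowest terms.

Part I: a(2) = 3*(31) - 3*(-44) = 225; iterating: a(2)=225, a(3)=582, a(4)=1071, a(5)=1467, a(6)=1188, a(7)=-837, a(8)=-6075, a(9)=-15714, a(10)=-28917, a(11)=-39609, a(12)=-32076, a(13)=22599, a(14)=164025, a(15)=424278, a(16)=780759; answer 780759
Part II: B1 = 780759; w = 67658; 67658 = 2 * 33829; number of divisors = (1+1) * (1+1) = 4; answer 4
Part III: B2 = 4; d = -36; cross terms: (-4*-30 - 7*-25)=295, (7*-36 - 22*-30)=408, (22*-6 - 9*-36)=192, (9*25 - -36*-6)=9, (-36*-25 - -4*25)=1000; twice the area = |1904| = 1904; area = 952; answer 952

952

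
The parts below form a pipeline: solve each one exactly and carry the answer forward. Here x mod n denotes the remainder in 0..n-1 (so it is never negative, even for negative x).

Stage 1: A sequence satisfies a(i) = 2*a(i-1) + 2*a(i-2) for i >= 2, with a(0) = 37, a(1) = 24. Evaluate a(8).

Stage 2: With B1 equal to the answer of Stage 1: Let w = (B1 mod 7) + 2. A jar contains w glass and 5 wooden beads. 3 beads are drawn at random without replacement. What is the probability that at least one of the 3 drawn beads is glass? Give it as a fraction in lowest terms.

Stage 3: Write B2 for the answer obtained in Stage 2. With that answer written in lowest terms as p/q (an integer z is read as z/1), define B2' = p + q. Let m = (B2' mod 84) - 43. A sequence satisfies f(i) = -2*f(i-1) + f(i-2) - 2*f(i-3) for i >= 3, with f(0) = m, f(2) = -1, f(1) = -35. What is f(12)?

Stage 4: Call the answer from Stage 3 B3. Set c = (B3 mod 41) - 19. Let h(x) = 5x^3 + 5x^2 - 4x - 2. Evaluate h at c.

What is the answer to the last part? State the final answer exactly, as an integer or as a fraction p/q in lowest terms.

166

Stage 1: a(2) = 2*(24) + 2*(37) = 122; iterating: a(2)=122, a(3)=292, a(4)=828, a(5)=2240, a(6)=6136, a(7)=16752, a(8)=45776; answer 45776
Stage 2: B1 = 45776; w = 5; total draws C(10,3) = 120; complement C(5,3) = 10; favorable 120 - 10 = 110; P = 11/12; answer 11/12
Stage 3: B2 = 11/12; threaded value p + q = 23; m = -20; f(3) = -2*(-1) + 1*(-35) - 2*(-20) = 7; iterating: f(3)=7, f(4)=55, f(5)=-101, f(6)=243, f(7)=-697, f(8)=1839, f(9)=-4861, f(10)=12955, f(11)=-34449, f(12)=91575; answer 91575
Stage 4: B3 = 91575; c = 3; 5*(3)^3 + 5*(3)^2 - 4*(3)^1 - 2 = (135) + (45) + (-12) + (-2) = 166; answer 166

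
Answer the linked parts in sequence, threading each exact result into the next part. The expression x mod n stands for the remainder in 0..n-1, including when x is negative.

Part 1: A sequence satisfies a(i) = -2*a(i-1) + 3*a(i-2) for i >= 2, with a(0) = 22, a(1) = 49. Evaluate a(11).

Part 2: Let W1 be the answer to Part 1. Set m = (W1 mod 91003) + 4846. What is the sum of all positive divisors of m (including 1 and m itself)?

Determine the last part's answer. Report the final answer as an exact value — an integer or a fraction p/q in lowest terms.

Part 1: a(2) = -2*(49) + 3*(22) = -32; iterating: a(2)=-32, a(3)=211, a(4)=-518, a(5)=1669, a(6)=-4892, a(7)=14791, a(8)=-44258, a(9)=132889, a(10)=-398552, a(11)=1195771; answer 1195771
Part 2: W1 = 1195771; m = 17578; 17578 = 2 * 11 * 17 * 47; sigma = (1 + 2) * (1 + 11) * (1 + 17) * (1 + 47) = 3 * 12 * 18 * 48 = 31104; answer 31104

31104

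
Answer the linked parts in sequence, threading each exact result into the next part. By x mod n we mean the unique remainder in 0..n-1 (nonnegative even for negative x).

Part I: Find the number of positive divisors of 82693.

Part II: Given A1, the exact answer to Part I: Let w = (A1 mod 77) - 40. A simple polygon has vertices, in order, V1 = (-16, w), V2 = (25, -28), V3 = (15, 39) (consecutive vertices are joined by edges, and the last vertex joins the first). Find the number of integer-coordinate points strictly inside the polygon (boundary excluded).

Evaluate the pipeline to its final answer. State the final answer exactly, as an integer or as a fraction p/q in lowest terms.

Part I: 82693 = 13 * 6361; number of divisors = (1+1) * (1+1) = 4; answer 4
Part II: A1 = 4; w = -36; cross terms: (-16*-28 - 25*-36)=1348, (25*39 - 15*-28)=1395, (15*-36 - -16*39)=84; twice the area = |2827| = 2827; area = 2827/2; boundary points = 1 + 1 + 1 = 3; strictly interior points = area - boundary/2 + 1 = 1413; answer 1413

1413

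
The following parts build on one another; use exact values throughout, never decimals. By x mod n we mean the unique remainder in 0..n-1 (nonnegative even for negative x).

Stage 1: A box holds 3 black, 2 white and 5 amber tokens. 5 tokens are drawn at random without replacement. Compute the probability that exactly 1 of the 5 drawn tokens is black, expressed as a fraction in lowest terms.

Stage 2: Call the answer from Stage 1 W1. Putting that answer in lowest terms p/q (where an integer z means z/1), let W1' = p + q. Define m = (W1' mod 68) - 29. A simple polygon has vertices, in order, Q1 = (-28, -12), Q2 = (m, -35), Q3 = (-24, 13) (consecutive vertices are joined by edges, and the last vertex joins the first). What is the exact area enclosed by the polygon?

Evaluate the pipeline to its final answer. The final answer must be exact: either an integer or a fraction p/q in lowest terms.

246

Stage 1: total draws C(10,5) = 252; favorable C(3,1)*C(7,4) = 105; P = 5/12; answer 5/12
Stage 2: W1 = 5/12; threaded value p + q = 17; m = -12; cross terms: (-28*-35 - -12*-12)=836, (-12*13 - -24*-35)=-996, (-24*-12 - -28*13)=652; twice the area = |492| = 492; area = 246; answer 246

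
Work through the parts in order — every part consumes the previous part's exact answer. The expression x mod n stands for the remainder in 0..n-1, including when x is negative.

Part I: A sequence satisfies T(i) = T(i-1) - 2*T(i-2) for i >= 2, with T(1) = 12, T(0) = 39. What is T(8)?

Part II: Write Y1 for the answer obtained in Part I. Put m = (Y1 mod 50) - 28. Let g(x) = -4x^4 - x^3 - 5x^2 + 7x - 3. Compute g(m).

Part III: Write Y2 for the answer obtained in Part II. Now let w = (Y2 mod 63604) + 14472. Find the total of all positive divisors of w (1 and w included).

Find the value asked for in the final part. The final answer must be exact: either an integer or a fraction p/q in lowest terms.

Part I: T(2) = 1*(12) - 2*(39) = -66; iterating: T(2)=-66, T(3)=-90, T(4)=42, T(5)=222, T(6)=138, T(7)=-306, T(8)=-582; answer -582
Part II: Y1 = -582; m = -10; -4*(-10)^4 - 1*(-10)^3 - 5*(-10)^2 + 7*(-10)^1 - 3 = (-40000) + (1000) + (-500) + (-70) + (-3) = -39573; answer -39573
Part III: Y2 = -39573; w = 38503; 38503 = 139 * 277; sigma = (1 + 139) * (1 + 277) = 140 * 278 = 38920; answer 38920

38920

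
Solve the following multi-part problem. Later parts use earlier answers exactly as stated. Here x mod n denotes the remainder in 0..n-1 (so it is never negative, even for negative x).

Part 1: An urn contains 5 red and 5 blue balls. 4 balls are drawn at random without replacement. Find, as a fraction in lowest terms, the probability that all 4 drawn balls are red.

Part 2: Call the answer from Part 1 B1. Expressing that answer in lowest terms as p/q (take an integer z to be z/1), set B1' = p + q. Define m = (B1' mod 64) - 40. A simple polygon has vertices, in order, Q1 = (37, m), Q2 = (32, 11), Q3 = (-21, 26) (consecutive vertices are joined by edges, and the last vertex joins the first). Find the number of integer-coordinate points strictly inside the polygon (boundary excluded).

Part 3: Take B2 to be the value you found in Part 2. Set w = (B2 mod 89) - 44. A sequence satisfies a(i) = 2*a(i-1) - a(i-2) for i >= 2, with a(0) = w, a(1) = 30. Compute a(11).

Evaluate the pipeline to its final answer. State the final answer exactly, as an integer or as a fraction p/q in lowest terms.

Part 1: total draws C(10,4) = 210; favorable C(5,4) = 5; P = 1/42; answer 1/42
Part 2: B1 = 1/42; threaded value p + q = 43; m = 3; cross terms: (37*11 - 32*3)=311, (32*26 - -21*11)=1063, (-21*3 - 37*26)=-1025; twice the area = |349| = 349; area = 349/2; boundary points = 1 + 1 + 1 = 3; strictly interior points = area - boundary/2 + 1 = 174; answer 174
Part 3: B2 = 174; w = 41; a(2) = 2*(30) - 1*(41) = 19; iterating: a(2)=19, a(3)=8, a(4)=-3, a(5)=-14, a(6)=-25, a(7)=-36, a(8)=-47, a(9)=-58, a(10)=-69, a(11)=-80; answer -80

-80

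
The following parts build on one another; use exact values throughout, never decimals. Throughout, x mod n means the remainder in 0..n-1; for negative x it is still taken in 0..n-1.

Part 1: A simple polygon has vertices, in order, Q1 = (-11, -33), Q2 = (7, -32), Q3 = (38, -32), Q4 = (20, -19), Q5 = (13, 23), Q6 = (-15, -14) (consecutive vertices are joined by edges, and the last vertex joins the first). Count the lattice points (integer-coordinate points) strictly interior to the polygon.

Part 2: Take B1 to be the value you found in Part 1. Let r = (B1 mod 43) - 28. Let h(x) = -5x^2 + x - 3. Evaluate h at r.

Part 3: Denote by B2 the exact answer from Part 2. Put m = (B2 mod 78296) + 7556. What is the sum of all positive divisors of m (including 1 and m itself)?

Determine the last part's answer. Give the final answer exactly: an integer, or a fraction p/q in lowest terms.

87840

Part 1: cross terms: (-11*-32 - 7*-33)=583, (7*-32 - 38*-32)=992, (38*-19 - 20*-32)=-82, (20*23 - 13*-19)=707, (13*-14 - -15*23)=163, (-15*-33 - -11*-14)=341; twice the area = |2704| = 2704; area = 1352; boundary points = 1 + 31 + 1 + 7 + 1 + 1 = 42; strictly interior points = area - boundary/2 + 1 = 1332; answer 1332
Part 2: B1 = 1332; r = 14; -5*(14)^2 + 1*(14)^1 - 3 = (-980) + (14) + (-3) = -969; answer -969
Part 3: B2 = -969; m = 84883; 84883 = 29 * 2927; sigma = (1 + 29) * (1 + 2927) = 30 * 2928 = 87840; answer 87840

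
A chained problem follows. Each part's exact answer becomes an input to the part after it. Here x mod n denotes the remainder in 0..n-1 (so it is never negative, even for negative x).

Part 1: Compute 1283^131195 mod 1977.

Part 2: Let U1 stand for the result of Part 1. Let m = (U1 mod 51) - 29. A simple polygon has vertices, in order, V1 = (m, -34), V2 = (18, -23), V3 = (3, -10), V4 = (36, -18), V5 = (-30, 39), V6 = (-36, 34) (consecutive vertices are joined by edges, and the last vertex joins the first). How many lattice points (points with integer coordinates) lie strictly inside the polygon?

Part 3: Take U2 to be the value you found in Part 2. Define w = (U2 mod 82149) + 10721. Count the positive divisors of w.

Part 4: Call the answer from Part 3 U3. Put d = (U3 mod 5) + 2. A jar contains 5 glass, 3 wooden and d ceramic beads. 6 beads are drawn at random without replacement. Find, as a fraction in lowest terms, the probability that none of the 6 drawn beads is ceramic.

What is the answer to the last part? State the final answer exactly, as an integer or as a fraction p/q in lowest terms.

Part 1: squarings mod 1977: 1283^1=1283, 1283^2=1225, 1283^4=82, 1283^8=793, 1283^16=163, 1283^32=868, 1283^64=187, 1283^128=1360, 1283^256=1105, 1283^512=1216, 1283^1024=1837, 1283^2048=1807, 1283^4096=1222, 1283^8192=649, 1283^16384=100, 1283^32768=115, 1283^65536=1363, 1283^131072=1366; 1283^131195 = 1283^1 * 1283^2 * 1283^8 * 1283^16 * 1283^32 * 1283^64 * 1283^131072 = 1208 (mod 1977); answer 1208
Part 2: U1 = 1208; m = 6; cross terms: (6*-23 - 18*-34)=474, (18*-10 - 3*-23)=-111, (3*-18 - 36*-10)=306, (36*39 - -30*-18)=864, (-30*34 - -36*39)=384, (-36*-34 - 6*34)=1020; twice the area = |2937| = 2937; area = 2937/2; boundary points = 1 + 1 + 1 + 3 + 1 + 2 = 9; strictly interior points = area - boundary/2 + 1 = 1465; answer 1465
Part 3: U2 = 1465; w = 12186; 12186 = 2 * 3^2 * 677; number of divisors = (1+1) * (2+1) * (1+1) = 12; answer 12
Part 4: U3 = 12; d = 4; total draws C(12,6) = 924; favorable C(8,6) = 28; P = 1/33; answer 1/33

1/33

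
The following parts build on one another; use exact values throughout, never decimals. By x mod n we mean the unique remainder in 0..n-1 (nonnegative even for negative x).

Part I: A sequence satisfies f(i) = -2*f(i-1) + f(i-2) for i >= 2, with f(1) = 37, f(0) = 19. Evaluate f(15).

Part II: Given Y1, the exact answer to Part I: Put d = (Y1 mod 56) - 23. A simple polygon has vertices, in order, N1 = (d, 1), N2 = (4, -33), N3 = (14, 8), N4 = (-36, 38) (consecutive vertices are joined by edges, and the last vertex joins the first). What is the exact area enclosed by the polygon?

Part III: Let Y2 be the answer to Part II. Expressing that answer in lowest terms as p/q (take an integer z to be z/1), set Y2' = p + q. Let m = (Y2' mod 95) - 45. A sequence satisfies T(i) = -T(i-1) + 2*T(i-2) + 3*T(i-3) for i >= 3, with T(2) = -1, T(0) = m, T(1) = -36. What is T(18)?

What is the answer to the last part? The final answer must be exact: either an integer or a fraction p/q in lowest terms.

Part I: f(2) = -2*(37) + 1*(19) = -55; iterating: f(2)=-55, f(3)=147, f(4)=-349, f(5)=845, f(6)=-2039, f(7)=4923, f(8)=-11885, f(9)=28693, f(10)=-69271, f(11)=167235, f(12)=-403741, f(13)=974717, f(14)=-2353175, f(15)=5681067; answer 5681067
Part II: Y1 = 5681067; d = 12; cross terms: (12*-33 - 4*1)=-400, (4*8 - 14*-33)=494, (14*38 - -36*8)=820, (-36*1 - 12*38)=-492; twice the area = |422| = 422; area = 211; answer 211
Part III: Y2 = 211; threaded value p + q = 212; m = -23; T(3) = -1*(-1) + 2*(-36) + 3*(-23) = -140; iterating: T(3)=-140, T(4)=30, T(5)=-313, T(6)=-47, T(7)=-489, T(8)=-544, T(9)=-575, T(10)=-1980, T(11)=-802, T(12)=-4883, T(13)=-2661, T(14)=-9511, T(15)=-10460, T(16)=-16545, T(17)=-32908, T(18)=-31562; answer -31562

-31562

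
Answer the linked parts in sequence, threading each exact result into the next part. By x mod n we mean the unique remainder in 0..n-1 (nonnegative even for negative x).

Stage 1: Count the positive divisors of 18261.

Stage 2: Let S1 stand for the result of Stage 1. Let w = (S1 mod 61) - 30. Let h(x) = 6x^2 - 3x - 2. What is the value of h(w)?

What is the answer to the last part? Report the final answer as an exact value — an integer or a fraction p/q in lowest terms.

3526

Stage 1: 18261 = 3^2 * 2029; number of divisors = (2+1) * (1+1) = 6; answer 6
Stage 2: S1 = 6; w = -24; 6*(-24)^2 - 3*(-24)^1 - 2 = (3456) + (72) + (-2) = 3526; answer 3526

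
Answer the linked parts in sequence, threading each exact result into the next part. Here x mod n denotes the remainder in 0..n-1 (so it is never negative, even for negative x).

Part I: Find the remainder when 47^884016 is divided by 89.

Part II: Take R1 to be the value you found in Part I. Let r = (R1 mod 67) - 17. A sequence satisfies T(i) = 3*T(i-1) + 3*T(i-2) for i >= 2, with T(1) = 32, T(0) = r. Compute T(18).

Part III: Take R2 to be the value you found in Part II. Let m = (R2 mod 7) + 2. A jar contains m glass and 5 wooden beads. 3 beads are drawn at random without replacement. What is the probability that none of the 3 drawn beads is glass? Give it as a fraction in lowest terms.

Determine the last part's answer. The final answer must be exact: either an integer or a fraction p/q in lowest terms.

Part I: squarings mod 89: 47^1=47, 47^2=73, 47^4=78, 47^8=32, 47^16=45, 47^32=67, 47^64=39, 47^128=8, 47^256=64, 47^512=2, 47^1024=4, 47^2048=16, 47^4096=78, 47^8192=32, 47^16384=45, 47^32768=67, 47^65536=39, 47^131072=8, 47^262144=64, 47^524288=2; 47^884016 = 47^16 * 47^32 * 47^256 * 47^1024 * 47^2048 * 47^4096 * 47^8192 * 47^16384 * 47^65536 * 47^262144 * 47^524288 = 4 (mod 89); answer 4
Part II: R1 = 4; r = -13; T(2) = 3*(32) + 3*(-13) = 57; iterating: T(2)=57, T(3)=267, T(4)=972, T(5)=3717, T(6)=14067, T(7)=53352, T(8)=202257, T(9)=766827, T(10)=2907252, T(11)=11022237, T(12)=41788467, T(13)=158432112, T(14)=600661737, T(15)=2277281547, T(16)=8633829852, T(17)=32733334197, T(18)=124101492147; answer 124101492147
Part III: R2 = 124101492147; m = 5; total draws C(10,3) = 120; favorable C(5,3) = 10; P = 1/12; answer 1/12

1/12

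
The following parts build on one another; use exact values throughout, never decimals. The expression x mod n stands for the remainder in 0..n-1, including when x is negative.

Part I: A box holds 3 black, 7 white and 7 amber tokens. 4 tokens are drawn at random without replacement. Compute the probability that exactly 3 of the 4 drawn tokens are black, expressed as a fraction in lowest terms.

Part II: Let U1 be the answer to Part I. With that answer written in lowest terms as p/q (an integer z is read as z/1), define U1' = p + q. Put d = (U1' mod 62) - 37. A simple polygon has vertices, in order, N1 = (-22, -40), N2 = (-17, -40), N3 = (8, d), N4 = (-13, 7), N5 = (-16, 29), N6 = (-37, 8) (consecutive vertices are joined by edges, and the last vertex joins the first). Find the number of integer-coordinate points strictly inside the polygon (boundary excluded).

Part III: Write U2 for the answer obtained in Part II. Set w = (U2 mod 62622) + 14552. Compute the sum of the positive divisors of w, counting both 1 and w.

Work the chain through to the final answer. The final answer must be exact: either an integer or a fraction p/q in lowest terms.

Part I: total draws C(17,4) = 2380; favorable C(3,3)*C(14,1) = 14; P = 1/170; answer 1/170
Part II: U1 = 1/170; threaded value p + q = 171; d = 10; cross terms: (-22*-40 - -17*-40)=200, (-17*10 - 8*-40)=150, (8*7 - -13*10)=186, (-13*29 - -16*7)=-265, (-16*8 - -37*29)=945, (-37*-40 - -22*8)=1656; twice the area = |2872| = 2872; area = 1436; boundary points = 5 + 25 + 3 + 1 + 21 + 3 = 58; strictly interior points = area - boundary/2 + 1 = 1408; answer 1408
Part III: U2 = 1408; w = 15960; 15960 = 2^3 * 3 * 5 * 7 * 19; sigma = (1 + 2 + 4 + 8) * (1 + 3) * (1 + 5) * (1 + 7) * (1 + 19) = 15 * 4 * 6 * 8 * 20 = 57600; answer 57600

57600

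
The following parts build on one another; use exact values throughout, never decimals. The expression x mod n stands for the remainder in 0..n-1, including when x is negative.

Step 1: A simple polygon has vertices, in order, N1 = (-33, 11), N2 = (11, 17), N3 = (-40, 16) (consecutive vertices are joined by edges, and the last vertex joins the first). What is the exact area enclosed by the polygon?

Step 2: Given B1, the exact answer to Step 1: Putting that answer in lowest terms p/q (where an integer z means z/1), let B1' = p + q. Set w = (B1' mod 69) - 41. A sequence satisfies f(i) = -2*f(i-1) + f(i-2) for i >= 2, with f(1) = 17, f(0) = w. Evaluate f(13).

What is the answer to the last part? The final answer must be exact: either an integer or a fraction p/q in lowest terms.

263917

Step 1: cross terms: (-33*17 - 11*11)=-682, (11*16 - -40*17)=856, (-40*11 - -33*16)=88; twice the area = |262| = 262; area = 131; answer 131
Step 2: B1 = 131; threaded value p + q = 132; w = 22; f(2) = -2*(17) + 1*(22) = -12; iterating: f(2)=-12, f(3)=41, f(4)=-94, f(5)=229, f(6)=-552, f(7)=1333, f(8)=-3218, f(9)=7769, f(10)=-18756, f(11)=45281, f(12)=-109318, f(13)=263917; answer 263917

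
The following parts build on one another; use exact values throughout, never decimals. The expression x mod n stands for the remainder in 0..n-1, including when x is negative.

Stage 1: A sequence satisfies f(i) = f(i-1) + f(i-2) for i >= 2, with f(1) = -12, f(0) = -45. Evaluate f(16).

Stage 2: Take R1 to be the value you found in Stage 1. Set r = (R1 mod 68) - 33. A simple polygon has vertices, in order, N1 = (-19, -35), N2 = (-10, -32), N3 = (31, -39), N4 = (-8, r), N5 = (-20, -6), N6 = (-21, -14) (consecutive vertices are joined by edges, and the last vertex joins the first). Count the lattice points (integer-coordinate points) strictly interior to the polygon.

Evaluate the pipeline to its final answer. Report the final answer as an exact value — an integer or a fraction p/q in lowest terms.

410

Stage 1: f(2) = 1*(-12) + 1*(-45) = -57; iterating: f(2)=-57, f(3)=-69, f(4)=-126, f(5)=-195, f(6)=-321, f(7)=-516, f(8)=-837, f(9)=-1353, f(10)=-2190, f(11)=-3543, f(12)=-5733, f(13)=-9276, f(14)=-15009, f(15)=-24285, f(16)=-39294; answer -39294
Stage 2: R1 = -39294; r = -23; cross terms: (-19*-32 - -10*-35)=258, (-10*-39 - 31*-32)=1382, (31*-23 - -8*-39)=-1025, (-8*-6 - -20*-23)=-412, (-20*-14 - -21*-6)=154, (-21*-35 - -19*-14)=469; twice the area = |826| = 826; area = 413; boundary points = 3 + 1 + 1 + 1 + 1 + 1 = 8; strictly interior points = area - boundary/2 + 1 = 410; answer 410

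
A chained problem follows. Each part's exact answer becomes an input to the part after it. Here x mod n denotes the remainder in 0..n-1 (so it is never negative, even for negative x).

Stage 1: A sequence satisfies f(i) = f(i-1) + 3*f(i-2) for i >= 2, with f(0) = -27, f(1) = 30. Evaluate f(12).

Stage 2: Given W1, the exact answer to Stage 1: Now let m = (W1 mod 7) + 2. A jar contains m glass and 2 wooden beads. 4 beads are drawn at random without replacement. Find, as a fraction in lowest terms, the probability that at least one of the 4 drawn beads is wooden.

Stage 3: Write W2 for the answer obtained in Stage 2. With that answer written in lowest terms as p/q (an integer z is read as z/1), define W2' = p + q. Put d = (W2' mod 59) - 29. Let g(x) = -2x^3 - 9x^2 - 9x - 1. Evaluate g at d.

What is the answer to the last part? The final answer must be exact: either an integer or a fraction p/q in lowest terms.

Stage 1: f(2) = 1*(30) + 3*(-27) = -51; iterating: f(2)=-51, f(3)=39, f(4)=-114, f(5)=3, f(6)=-339, f(7)=-330, f(8)=-1347, f(9)=-2337, f(10)=-6378, f(11)=-13389, f(12)=-32523; answer -32523
Stage 2: W1 = -32523; m = 8; total draws C(10,4) = 210; complement C(8,4) = 70; favorable 210 - 70 = 140; P = 2/3; answer 2/3
Stage 3: W2 = 2/3; threaded value p + q = 5; d = -24; -2*(-24)^3 - 9*(-24)^2 - 9*(-24)^1 - 1 = (27648) + (-5184) + (216) + (-1) = 22679; answer 22679

22679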